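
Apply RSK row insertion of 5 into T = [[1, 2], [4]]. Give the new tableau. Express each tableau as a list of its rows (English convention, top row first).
5 is larger than every entry of row 1, so it is appended to row 1. The new tableau is [[1, 2, 5], [4]].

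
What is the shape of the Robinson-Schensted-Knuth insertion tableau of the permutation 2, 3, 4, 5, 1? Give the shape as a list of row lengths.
[4, 1]

RSK row insertion gives P = [[1, 3, 4, 5], [2]], which has shape [4, 1].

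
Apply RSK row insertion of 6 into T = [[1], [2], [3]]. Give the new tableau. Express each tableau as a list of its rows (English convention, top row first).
[[1, 6], [2], [3]]

6 is larger than every entry of row 1, so it is appended to row 1. The new tableau is [[1, 6], [2], [3]].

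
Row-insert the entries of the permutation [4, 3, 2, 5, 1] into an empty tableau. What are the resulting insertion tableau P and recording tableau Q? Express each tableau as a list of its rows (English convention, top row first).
P = [[1, 5], [2], [3], [4]], Q = [[1, 4], [2], [3], [5]]

Insert each entry of the permutation into P by Schensted row insertion, recording in Q the position of each new cell.

Insert 4: appended to row 1. P = [[4]].
Insert 3: 3 bumps 4 from row 1; 4 starts row 2. P = [[3], [4]].
Insert 2: 2 bumps 3 from row 1; 3 bumps 4 from row 2; 4 starts row 3. P = [[2], [3], [4]].
Insert 5: appended to row 1. P = [[2, 5], [3], [4]].
Insert 1: 1 bumps 2 from row 1; 2 bumps 3 from row 2; 3 bumps 4 from row 3; 4 starts row 4. P = [[1, 5], [2], [3], [4]].

So P = [[1, 5], [2], [3], [4]], Q = [[1, 4], [2], [3], [5]].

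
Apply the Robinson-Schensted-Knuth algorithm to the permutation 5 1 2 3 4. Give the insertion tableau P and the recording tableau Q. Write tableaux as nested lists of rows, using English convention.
Insert each entry of the permutation into P by Schensted row insertion, recording in Q the position of each new cell.

Insert 5: appended to row 1. P = [[5]].
Insert 1: 1 bumps 5 from row 1; 5 starts row 2. P = [[1], [5]].
Insert 2: appended to row 1. P = [[1, 2], [5]].
Insert 3: appended to row 1. P = [[1, 2, 3], [5]].
Insert 4: appended to row 1. P = [[1, 2, 3, 4], [5]].

So P = [[1, 2, 3, 4], [5]], Q = [[1, 3, 4, 5], [2]].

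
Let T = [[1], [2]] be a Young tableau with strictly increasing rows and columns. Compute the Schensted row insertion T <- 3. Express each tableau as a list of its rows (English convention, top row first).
3 is larger than every entry of row 1, so it is appended to row 1. The new tableau is [[1, 3], [2]].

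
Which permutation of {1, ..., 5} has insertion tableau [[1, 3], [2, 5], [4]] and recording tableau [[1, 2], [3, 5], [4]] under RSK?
Reverse the RSK construction: for i from n down to 1, find the cell of Q containing i, remove the entry at that cell from P, and reverse-bump it up through P; the value ejected from row 1 is w(i).

Step i=5: Q has 5 at row 2, column 2; remove 5 from row 2 of P and reverse-bump: 5 enters row 1 and ejects 3. So w(5) = 3. P is now [[1, 5], [2], [4]].
Step i=4: Q has 4 at row 3, column 1; remove 4 from row 3 of P and reverse-bump: 4 enters row 2 and ejects 2; 2 enters row 1 and ejects 1. So w(4) = 1. P is now [[2, 5], [4]].
Step i=3: Q has 3 at row 2, column 1; remove 4 from row 2 of P and reverse-bump: 4 enters row 1 and ejects 2. So w(3) = 2. P is now [[4, 5]].
Step i=2: Q has 2 at row 1, column 2; remove that cell from P, ejecting 5. So w(2) = 5. P is now [[4]].
Step i=1: Q has 1 at row 1, column 1; remove that cell from P, ejecting 4. So w(1) = 4. P is now [].

So w = 4 5 2 1 3.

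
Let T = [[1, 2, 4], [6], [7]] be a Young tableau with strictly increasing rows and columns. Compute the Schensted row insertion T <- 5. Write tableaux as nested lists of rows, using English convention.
[[1, 2, 4, 5], [6], [7]]

5 is larger than every entry of row 1, so it is appended to row 1. The new tableau is [[1, 2, 4, 5], [6], [7]].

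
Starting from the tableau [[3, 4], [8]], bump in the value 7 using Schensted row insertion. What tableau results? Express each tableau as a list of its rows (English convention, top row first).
7 is larger than every entry of row 1, so it is appended to row 1. The new tableau is [[3, 4, 7], [8]].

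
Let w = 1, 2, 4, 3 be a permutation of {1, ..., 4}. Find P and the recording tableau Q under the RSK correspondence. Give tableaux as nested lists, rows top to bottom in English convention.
P = [[1, 2, 3], [4]], Q = [[1, 2, 3], [4]]

Insert each entry of the permutation into P by Schensted row insertion, recording in Q the position of each new cell.

Insert 1: appended to row 1. P = [[1]].
Insert 2: appended to row 1. P = [[1, 2]].
Insert 4: appended to row 1. P = [[1, 2, 4]].
Insert 3: 3 bumps 4 from row 1; 4 starts row 2. P = [[1, 2, 3], [4]].

So P = [[1, 2, 3], [4]], Q = [[1, 2, 3], [4]].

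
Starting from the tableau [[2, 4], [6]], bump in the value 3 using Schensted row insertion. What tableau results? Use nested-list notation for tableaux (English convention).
In row 1, 3 replaces 4 (the leftmost entry greater than 3); 4 is bumped to row 2. In row 2, 4 replaces 6 (the leftmost entry greater than 4); 6 is bumped to row 3. 6 starts a new row 3. The new tableau is [[2, 3], [4], [6]].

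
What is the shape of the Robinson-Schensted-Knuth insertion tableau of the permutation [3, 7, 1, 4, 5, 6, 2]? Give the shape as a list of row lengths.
[4, 2, 1]

RSK row insertion gives P = [[1, 2, 5, 6], [3, 4], [7]], which has shape [4, 2, 1].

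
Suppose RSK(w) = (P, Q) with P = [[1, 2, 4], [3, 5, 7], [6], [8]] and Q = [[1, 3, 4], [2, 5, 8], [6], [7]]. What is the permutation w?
3 1 6 8 7 5 2 4

Reverse the RSK construction: for i from n down to 1, find the cell of Q containing i, remove the entry at that cell from P, and reverse-bump it up through P; the value ejected from row 1 is w(i).

Step i=8: Q has 8 at row 2, column 3; remove 7 from row 2 of P and reverse-bump: 7 enters row 1 and ejects 4. So w(8) = 4. P is now [[1, 2, 7], [3, 5], [6], [8]].
Step i=7: Q has 7 at row 4, column 1; remove 8 from row 4 of P and reverse-bump: 8 enters row 3 and ejects 6; 6 enters row 2 and ejects 5; 5 enters row 1 and ejects 2. So w(7) = 2. P is now [[1, 5, 7], [3, 6], [8]].
Step i=6: Q has 6 at row 3, column 1; remove 8 from row 3 of P and reverse-bump: 8 enters row 2 and ejects 6; 6 enters row 1 and ejects 5. So w(6) = 5. P is now [[1, 6, 7], [3, 8]].
Step i=5: Q has 5 at row 2, column 2; remove 8 from row 2 of P and reverse-bump: 8 enters row 1 and ejects 7. So w(5) = 7. P is now [[1, 6, 8], [3]].
Step i=4: Q has 4 at row 1, column 3; remove that cell from P, ejecting 8. So w(4) = 8. P is now [[1, 6], [3]].
Step i=3: Q has 3 at row 1, column 2; remove that cell from P, ejecting 6. So w(3) = 6. P is now [[1], [3]].
Step i=2: Q has 2 at row 2, column 1; remove 3 from row 2 of P and reverse-bump: 3 enters row 1 and ejects 1. So w(2) = 1. P is now [[3]].
Step i=1: Q has 1 at row 1, column 1; remove that cell from P, ejecting 3. So w(1) = 3. P is now [].

So w = 3 1 6 8 7 5 2 4.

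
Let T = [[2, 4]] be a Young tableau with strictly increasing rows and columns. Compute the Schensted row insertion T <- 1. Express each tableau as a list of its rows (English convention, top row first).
[[1, 4], [2]]

In row 1, 1 replaces 2 (the leftmost entry greater than 1); 2 is bumped to row 2. 2 starts a new row 2. The new tableau is [[1, 4], [2]].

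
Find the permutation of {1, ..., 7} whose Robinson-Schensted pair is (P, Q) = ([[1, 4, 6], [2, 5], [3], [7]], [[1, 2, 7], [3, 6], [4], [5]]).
Reverse the RSK construction: for i from n down to 1, find the cell of Q containing i, remove the entry at that cell from P, and reverse-bump it up through P; the value ejected from row 1 is w(i).

Step i=7: Q has 7 at row 1, column 3; remove that cell from P, ejecting 6. So w(7) = 6. P is now [[1, 4], [2, 5], [3], [7]].
Step i=6: Q has 6 at row 2, column 2; remove 5 from row 2 of P and reverse-bump: 5 enters row 1 and ejects 4. So w(6) = 4. P is now [[1, 5], [2], [3], [7]].
Step i=5: Q has 5 at row 4, column 1; remove 7 from row 4 of P and reverse-bump: 7 enters row 3 and ejects 3; 3 enters row 2 and ejects 2; 2 enters row 1 and ejects 1. So w(5) = 1. P is now [[2, 5], [3], [7]].
Step i=4: Q has 4 at row 3, column 1; remove 7 from row 3 of P and reverse-bump: 7 enters row 2 and ejects 3; 3 enters row 1 and ejects 2. So w(4) = 2. P is now [[3, 5], [7]].
Step i=3: Q has 3 at row 2, column 1; remove 7 from row 2 of P and reverse-bump: 7 enters row 1 and ejects 5. So w(3) = 5. P is now [[3, 7]].
Step i=2: Q has 2 at row 1, column 2; remove that cell from P, ejecting 7. So w(2) = 7. P is now [[3]].
Step i=1: Q has 1 at row 1, column 1; remove that cell from P, ejecting 3. So w(1) = 3. P is now [].

So w = 3 7 5 2 1 4 6.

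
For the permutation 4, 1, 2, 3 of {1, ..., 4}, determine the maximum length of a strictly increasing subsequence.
3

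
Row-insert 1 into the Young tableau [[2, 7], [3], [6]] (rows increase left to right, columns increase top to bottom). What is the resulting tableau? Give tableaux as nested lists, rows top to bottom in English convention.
In row 1, 1 replaces 2 (the leftmost entry greater than 1); 2 is bumped to row 2. In row 2, 2 replaces 3 (the leftmost entry greater than 2); 3 is bumped to row 3. In row 3, 3 replaces 6 (the leftmost entry greater than 3); 6 is bumped to row 4. 6 starts a new row 4. The new tableau is [[1, 7], [2], [3], [6]].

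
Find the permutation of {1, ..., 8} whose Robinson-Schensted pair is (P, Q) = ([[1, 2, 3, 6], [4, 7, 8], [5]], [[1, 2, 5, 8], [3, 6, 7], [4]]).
Reverse the RSK construction: for i from n down to 1, find the cell of Q containing i, remove the entry at that cell from P, and reverse-bump it up through P; the value ejected from row 1 is w(i).

Step i=8: Q has 8 at row 1, column 4; remove that cell from P, ejecting 6. So w(8) = 6. P is now [[1, 2, 3], [4, 7, 8], [5]].
Step i=7: Q has 7 at row 2, column 3; remove 8 from row 2 of P and reverse-bump: 8 enters row 1 and ejects 3. So w(7) = 3. P is now [[1, 2, 8], [4, 7], [5]].
Step i=6: Q has 6 at row 2, column 2; remove 7 from row 2 of P and reverse-bump: 7 enters row 1 and ejects 2. So w(6) = 2. P is now [[1, 7, 8], [4], [5]].
Step i=5: Q has 5 at row 1, column 3; remove that cell from P, ejecting 8. So w(5) = 8. P is now [[1, 7], [4], [5]].
Step i=4: Q has 4 at row 3, column 1; remove 5 from row 3 of P and reverse-bump: 5 enters row 2 and ejects 4; 4 enters row 1 and ejects 1. So w(4) = 1. P is now [[4, 7], [5]].
Step i=3: Q has 3 at row 2, column 1; remove 5 from row 2 of P and reverse-bump: 5 enters row 1 and ejects 4. So w(3) = 4. P is now [[5, 7]].
Step i=2: Q has 2 at row 1, column 2; remove that cell from P, ejecting 7. So w(2) = 7. P is now [[5]].
Step i=1: Q has 1 at row 1, column 1; remove that cell from P, ejecting 5. So w(1) = 5. P is now [].

So w = 5 7 4 1 8 2 3 6.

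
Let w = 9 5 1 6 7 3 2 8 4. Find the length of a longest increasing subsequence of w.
4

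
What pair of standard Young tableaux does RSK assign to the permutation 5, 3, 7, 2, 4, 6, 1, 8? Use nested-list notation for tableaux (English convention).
Insert each entry of the permutation into P by Schensted row insertion, recording in Q the position of each new cell.

After inserting 5: P = [[5]].
After inserting 3: P = [[3], [5]].
After inserting 7: P = [[3, 7], [5]].
After inserting 2: P = [[2, 7], [3], [5]].
After inserting 4: P = [[2, 4], [3, 7], [5]].
After inserting 6: P = [[2, 4, 6], [3, 7], [5]].
After inserting 1: P = [[1, 4, 6], [2, 7], [3], [5]].
After inserting 8: P = [[1, 4, 6, 8], [2, 7], [3], [5]].

So P = [[1, 4, 6, 8], [2, 7], [3], [5]], Q = [[1, 3, 6, 8], [2, 5], [4], [7]].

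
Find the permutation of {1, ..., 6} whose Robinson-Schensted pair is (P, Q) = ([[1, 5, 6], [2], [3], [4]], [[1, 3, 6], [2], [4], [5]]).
Reverse the RSK construction: for i from n down to 1, find the cell of Q containing i, remove the entry at that cell from P, and reverse-bump it up through P; the value ejected from row 1 is w(i).

Step i=6: Q has 6 at row 1, column 3; remove that cell from P, ejecting 6. So w(6) = 6. P is now [[1, 5], [2], [3], [4]].
Step i=5: Q has 5 at row 4, column 1; remove 4 from row 4 of P and reverse-bump: 4 enters row 3 and ejects 3; 3 enters row 2 and ejects 2; 2 enters row 1 and ejects 1. So w(5) = 1. P is now [[2, 5], [3], [4]].
Step i=4: Q has 4 at row 3, column 1; remove 4 from row 3 of P and reverse-bump: 4 enters row 2 and ejects 3; 3 enters row 1 and ejects 2. So w(4) = 2. P is now [[3, 5], [4]].
Step i=3: Q has 3 at row 1, column 2; remove that cell from P, ejecting 5. So w(3) = 5. P is now [[3], [4]].
Step i=2: Q has 2 at row 2, column 1; remove 4 from row 2 of P and reverse-bump: 4 enters row 1 and ejects 3. So w(2) = 3. P is now [[4]].
Step i=1: Q has 1 at row 1, column 1; remove that cell from P, ejecting 4. So w(1) = 4. P is now [].

So w = 4 3 5 2 1 6.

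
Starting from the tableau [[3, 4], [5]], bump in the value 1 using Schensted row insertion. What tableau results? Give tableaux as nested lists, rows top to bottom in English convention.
[[1, 4], [3], [5]]

In row 1, 1 replaces 3 (the leftmost entry greater than 1); 3 is bumped to row 2. In row 2, 3 replaces 5 (the leftmost entry greater than 3); 5 is bumped to row 3. 5 starts a new row 3. The new tableau is [[1, 4], [3], [5]].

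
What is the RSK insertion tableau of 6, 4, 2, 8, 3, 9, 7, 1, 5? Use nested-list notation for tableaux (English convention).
Insert 6: appended to row 1. P = [[6]].
Insert 4: 4 bumps 6 from row 1; 6 starts row 2. P = [[4], [6]].
Insert 2: 2 bumps 4 from row 1; 4 bumps 6 from row 2; 6 starts row 3. P = [[2], [4], [6]].
Insert 8: appended to row 1. P = [[2, 8], [4], [6]].
Insert 3: 3 bumps 8 from row 1; 8 appends to row 2. P = [[2, 3], [4, 8], [6]].
Insert 9: appended to row 1. P = [[2, 3, 9], [4, 8], [6]].
Insert 7: 7 bumps 9 from row 1; 9 appends to row 2. P = [[2, 3, 7], [4, 8, 9], [6]].
Insert 1: 1 bumps 2 from row 1; 2 bumps 4 from row 2; 4 bumps 6 from row 3; 6 starts row 4. P = [[1, 3, 7], [2, 8, 9], [4], [6]].
Insert 5: 5 bumps 7 from row 1; 7 bumps 8 from row 2; 8 appends to row 3. P = [[1, 3, 5], [2, 7, 9], [4, 8], [6]].

So P = [[1, 3, 5], [2, 7, 9], [4, 8], [6]].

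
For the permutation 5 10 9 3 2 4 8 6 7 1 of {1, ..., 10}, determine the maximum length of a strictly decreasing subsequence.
5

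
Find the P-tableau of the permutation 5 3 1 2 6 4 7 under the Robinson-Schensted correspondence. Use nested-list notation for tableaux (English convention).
Insert 5: appended to row 1. P = [[5]].
Insert 3: 3 bumps 5 from row 1; 5 starts row 2. P = [[3], [5]].
Insert 1: 1 bumps 3 from row 1; 3 bumps 5 from row 2; 5 starts row 3. P = [[1], [3], [5]].
Insert 2: appended to row 1. P = [[1, 2], [3], [5]].
Insert 6: appended to row 1. P = [[1, 2, 6], [3], [5]].
Insert 4: 4 bumps 6 from row 1; 6 appends to row 2. P = [[1, 2, 4], [3, 6], [5]].
Insert 7: appended to row 1. P = [[1, 2, 4, 7], [3, 6], [5]].

So P = [[1, 2, 4, 7], [3, 6], [5]].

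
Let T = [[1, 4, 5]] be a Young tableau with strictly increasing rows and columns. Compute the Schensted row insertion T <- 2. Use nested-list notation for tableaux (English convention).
In row 1, 2 replaces 4 (the leftmost entry greater than 2); 4 is bumped to row 2. 4 starts a new row 2. The new tableau is [[1, 2, 5], [4]].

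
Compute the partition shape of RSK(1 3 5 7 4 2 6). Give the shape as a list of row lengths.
[4, 2, 1]

Row-insert each entry into an empty tableau.

After inserting 1: P = [[1]].
After inserting 3: P = [[1, 3]].
After inserting 5: P = [[1, 3, 5]].
After inserting 7: P = [[1, 3, 5, 7]].
After inserting 4: P = [[1, 3, 4, 7], [5]].
After inserting 2: P = [[1, 2, 4, 7], [3], [5]].
After inserting 6: P = [[1, 2, 4, 6], [3, 7], [5]].

The final insertion tableau P = [[1, 2, 4, 6], [3, 7], [5]] has shape [4, 2, 1].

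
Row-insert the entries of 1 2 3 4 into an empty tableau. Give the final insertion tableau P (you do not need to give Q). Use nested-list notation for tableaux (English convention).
P = [[1, 2, 3, 4]]

Insert 1: appended to row 1. P = [[1]].
Insert 2: appended to row 1. P = [[1, 2]].
Insert 3: appended to row 1. P = [[1, 2, 3]].
Insert 4: appended to row 1. P = [[1, 2, 3, 4]].

So P = [[1, 2, 3, 4]].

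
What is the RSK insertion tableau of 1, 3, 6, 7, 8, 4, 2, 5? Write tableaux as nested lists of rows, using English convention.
Insert 1: appended to row 1. P = [[1]].
Insert 3: appended to row 1. P = [[1, 3]].
Insert 6: appended to row 1. P = [[1, 3, 6]].
Insert 7: appended to row 1. P = [[1, 3, 6, 7]].
Insert 8: appended to row 1. P = [[1, 3, 6, 7, 8]].
Insert 4: 4 bumps 6 from row 1; 6 starts row 2. P = [[1, 3, 4, 7, 8], [6]].
Insert 2: 2 bumps 3 from row 1; 3 bumps 6 from row 2; 6 starts row 3. P = [[1, 2, 4, 7, 8], [3], [6]].
Insert 5: 5 bumps 7 from row 1; 7 appends to row 2. P = [[1, 2, 4, 5, 8], [3, 7], [6]].

So P = [[1, 2, 4, 5, 8], [3, 7], [6]].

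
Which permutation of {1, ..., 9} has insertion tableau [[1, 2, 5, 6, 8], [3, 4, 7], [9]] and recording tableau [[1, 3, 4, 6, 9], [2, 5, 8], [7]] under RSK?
3 1 4 9 5 7 2 6 8

Reverse the RSK construction: for i from n down to 1, find the cell of Q containing i, remove the entry at that cell from P, and reverse-bump it up through P; the value ejected from row 1 is w(i).

Step i=9: Q has 9 at row 1, column 5; remove that cell from P, ejecting 8. So w(9) = 8. P is now [[1, 2, 5, 6], [3, 4, 7], [9]].
Step i=8: Q has 8 at row 2, column 3; remove 7 from row 2 of P and reverse-bump: 7 enters row 1 and ejects 6. So w(8) = 6. P is now [[1, 2, 5, 7], [3, 4], [9]].
Step i=7: Q has 7 at row 3, column 1; remove 9 from row 3 of P and reverse-bump: 9 enters row 2 and ejects 4; 4 enters row 1 and ejects 2. So w(7) = 2. P is now [[1, 4, 5, 7], [3, 9]].
Step i=6: Q has 6 at row 1, column 4; remove that cell from P, ejecting 7. So w(6) = 7. P is now [[1, 4, 5], [3, 9]].
Step i=5: Q has 5 at row 2, column 2; remove 9 from row 2 of P and reverse-bump: 9 enters row 1 and ejects 5. So w(5) = 5. P is now [[1, 4, 9], [3]].
Step i=4: Q has 4 at row 1, column 3; remove that cell from P, ejecting 9. So w(4) = 9. P is now [[1, 4], [3]].
Step i=3: Q has 3 at row 1, column 2; remove that cell from P, ejecting 4. So w(3) = 4. P is now [[1], [3]].
Step i=2: Q has 2 at row 2, column 1; remove 3 from row 2 of P and reverse-bump: 3 enters row 1 and ejects 1. So w(2) = 1. P is now [[3]].
Step i=1: Q has 1 at row 1, column 1; remove that cell from P, ejecting 3. So w(1) = 3. P is now [].

So w = 3 1 4 9 5 7 2 6 8.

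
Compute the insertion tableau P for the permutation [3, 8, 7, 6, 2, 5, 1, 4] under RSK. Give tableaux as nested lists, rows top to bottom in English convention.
P = [[1, 4], [2, 5], [3, 6], [7], [8]]

Insert 3: appended to row 1. P = [[3]].
Insert 8: appended to row 1. P = [[3, 8]].
Insert 7: 7 bumps 8 from row 1; 8 starts row 2. P = [[3, 7], [8]].
Insert 6: 6 bumps 7 from row 1; 7 bumps 8 from row 2; 8 starts row 3. P = [[3, 6], [7], [8]].
Insert 2: 2 bumps 3 from row 1; 3 bumps 7 from row 2; 7 bumps 8 from row 3; 8 starts row 4. P = [[2, 6], [3], [7], [8]].
Insert 5: 5 bumps 6 from row 1; 6 appends to row 2. P = [[2, 5], [3, 6], [7], [8]].
Insert 1: 1 bumps 2 from row 1; 2 bumps 3 from row 2; 3 bumps 7 from row 3; 7 bumps 8 from row 4; 8 starts row 5. P = [[1, 5], [2, 6], [3], [7], [8]].
Insert 4: 4 bumps 5 from row 1; 5 bumps 6 from row 2; 6 appends to row 3. P = [[1, 4], [2, 5], [3, 6], [7], [8]].

So P = [[1, 4], [2, 5], [3, 6], [7], [8]].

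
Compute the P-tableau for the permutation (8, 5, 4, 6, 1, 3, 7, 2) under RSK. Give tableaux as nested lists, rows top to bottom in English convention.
Insert 8: appended to row 1. P = [[8]].
Insert 5: 5 bumps 8 from row 1; 8 starts row 2. P = [[5], [8]].
Insert 4: 4 bumps 5 from row 1; 5 bumps 8 from row 2; 8 starts row 3. P = [[4], [5], [8]].
Insert 6: appended to row 1. P = [[4, 6], [5], [8]].
Insert 1: 1 bumps 4 from row 1; 4 bumps 5 from row 2; 5 bumps 8 from row 3; 8 starts row 4. P = [[1, 6], [4], [5], [8]].
Insert 3: 3 bumps 6 from row 1; 6 appends to row 2. P = [[1, 3], [4, 6], [5], [8]].
Insert 7: appended to row 1. P = [[1, 3, 7], [4, 6], [5], [8]].
Insert 2: 2 bumps 3 from row 1; 3 bumps 4 from row 2; 4 bumps 5 from row 3; 5 bumps 8 from row 4; 8 starts row 5. P = [[1, 2, 7], [3, 6], [4], [5], [8]].

So P = [[1, 2, 7], [3, 6], [4], [5], [8]].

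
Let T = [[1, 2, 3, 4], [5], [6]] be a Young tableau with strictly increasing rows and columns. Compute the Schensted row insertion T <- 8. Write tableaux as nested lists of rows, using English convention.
[[1, 2, 3, 4, 8], [5], [6]]

8 is larger than every entry of row 1, so it is appended to row 1. The new tableau is [[1, 2, 3, 4, 8], [5], [6]].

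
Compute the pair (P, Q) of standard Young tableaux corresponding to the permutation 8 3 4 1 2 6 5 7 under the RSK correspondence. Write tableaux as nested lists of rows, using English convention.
P = [[1, 2, 5, 7], [3, 4, 6], [8]], Q = [[1, 3, 6, 8], [2, 5, 7], [4]]

Insert each entry of the permutation into P by Schensted row insertion, recording in Q the position of each new cell.

Insert 8: appended to row 1. P = [[8]].
Insert 3: 3 bumps 8 from row 1; 8 starts row 2. P = [[3], [8]].
Insert 4: appended to row 1. P = [[3, 4], [8]].
Insert 1: 1 bumps 3 from row 1; 3 bumps 8 from row 2; 8 starts row 3. P = [[1, 4], [3], [8]].
Insert 2: 2 bumps 4 from row 1; 4 appends to row 2. P = [[1, 2], [3, 4], [8]].
Insert 6: appended to row 1. P = [[1, 2, 6], [3, 4], [8]].
Insert 5: 5 bumps 6 from row 1; 6 appends to row 2. P = [[1, 2, 5], [3, 4, 6], [8]].
Insert 7: appended to row 1. P = [[1, 2, 5, 7], [3, 4, 6], [8]].

So P = [[1, 2, 5, 7], [3, 4, 6], [8]], Q = [[1, 3, 6, 8], [2, 5, 7], [4]].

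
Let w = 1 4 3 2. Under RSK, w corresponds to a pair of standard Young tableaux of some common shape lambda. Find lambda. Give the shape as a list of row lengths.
Row-insert each entry into an empty tableau.

After inserting 1: P = [[1]].
After inserting 4: P = [[1, 4]].
After inserting 3: P = [[1, 3], [4]].
After inserting 2: P = [[1, 2], [3], [4]].

The final insertion tableau P = [[1, 2], [3], [4]] has shape [2, 1, 1].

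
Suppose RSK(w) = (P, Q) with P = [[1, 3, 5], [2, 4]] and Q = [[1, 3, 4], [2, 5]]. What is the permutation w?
2 1 4 5 3

Reverse the RSK construction: for i from n down to 1, find the cell of Q containing i, remove the entry at that cell from P, and reverse-bump it up through P; the value ejected from row 1 is w(i).

Step i=5: Q has 5 at row 2, column 2; remove 4 from row 2 of P and reverse-bump: 4 enters row 1 and ejects 3. So w(5) = 3. P is now [[1, 4, 5], [2]].
Step i=4: Q has 4 at row 1, column 3; remove that cell from P, ejecting 5. So w(4) = 5. P is now [[1, 4], [2]].
Step i=3: Q has 3 at row 1, column 2; remove that cell from P, ejecting 4. So w(3) = 4. P is now [[1], [2]].
Step i=2: Q has 2 at row 2, column 1; remove 2 from row 2 of P and reverse-bump: 2 enters row 1 and ejects 1. So w(2) = 1. P is now [[2]].
Step i=1: Q has 1 at row 1, column 1; remove that cell from P, ejecting 2. So w(1) = 2. P is now [].

So w = 2 1 4 5 3.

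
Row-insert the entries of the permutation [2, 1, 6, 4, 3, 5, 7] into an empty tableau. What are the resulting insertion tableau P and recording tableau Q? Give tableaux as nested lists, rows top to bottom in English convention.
Insert each entry of the permutation into P by Schensted row insertion, recording in Q the position of each new cell.

Insert 2: appended to row 1. P = [[2]].
Insert 1: 1 bumps 2 from row 1; 2 starts row 2. P = [[1], [2]].
Insert 6: appended to row 1. P = [[1, 6], [2]].
Insert 4: 4 bumps 6 from row 1; 6 appends to row 2. P = [[1, 4], [2, 6]].
Insert 3: 3 bumps 4 from row 1; 4 bumps 6 from row 2; 6 starts row 3. P = [[1, 3], [2, 4], [6]].
Insert 5: appended to row 1. P = [[1, 3, 5], [2, 4], [6]].
Insert 7: appended to row 1. P = [[1, 3, 5, 7], [2, 4], [6]].

So P = [[1, 3, 5, 7], [2, 4], [6]], Q = [[1, 3, 6, 7], [2, 4], [5]].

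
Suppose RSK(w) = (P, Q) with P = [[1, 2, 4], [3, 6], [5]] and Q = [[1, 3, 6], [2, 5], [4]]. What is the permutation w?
5 3 6 1 2 4

Reverse the RSK construction: for i from n down to 1, find the cell of Q containing i, remove the entry at that cell from P, and reverse-bump it up through P; the value ejected from row 1 is w(i).

Step i=6: Q has 6 at row 1, column 3; remove that cell from P, ejecting 4. So w(6) = 4. P is now [[1, 2], [3, 6], [5]].
Step i=5: Q has 5 at row 2, column 2; remove 6 from row 2 of P and reverse-bump: 6 enters row 1 and ejects 2. So w(5) = 2. P is now [[1, 6], [3], [5]].
Step i=4: Q has 4 at row 3, column 1; remove 5 from row 3 of P and reverse-bump: 5 enters row 2 and ejects 3; 3 enters row 1 and ejects 1. So w(4) = 1. P is now [[3, 6], [5]].
Step i=3: Q has 3 at row 1, column 2; remove that cell from P, ejecting 6. So w(3) = 6. P is now [[3], [5]].
Step i=2: Q has 2 at row 2, column 1; remove 5 from row 2 of P and reverse-bump: 5 enters row 1 and ejects 3. So w(2) = 3. P is now [[5]].
Step i=1: Q has 1 at row 1, column 1; remove that cell from P, ejecting 5. So w(1) = 5. P is now [].

So w = 5 3 6 1 2 4.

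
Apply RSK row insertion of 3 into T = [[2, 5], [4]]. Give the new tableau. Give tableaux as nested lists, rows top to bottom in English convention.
[[2, 3], [4, 5]]

In row 1, 3 replaces 5 (the leftmost entry greater than 3); 5 is bumped to row 2. 5 is appended to row 2. The new tableau is [[2, 3], [4, 5]].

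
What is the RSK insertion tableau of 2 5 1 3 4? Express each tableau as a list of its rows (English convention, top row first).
P = [[1, 3, 4], [2, 5]]

Insert 2: appended to row 1. P = [[2]].
Insert 5: appended to row 1. P = [[2, 5]].
Insert 1: 1 bumps 2 from row 1; 2 starts row 2. P = [[1, 5], [2]].
Insert 3: 3 bumps 5 from row 1; 5 appends to row 2. P = [[1, 3], [2, 5]].
Insert 4: appended to row 1. P = [[1, 3, 4], [2, 5]].

So P = [[1, 3, 4], [2, 5]].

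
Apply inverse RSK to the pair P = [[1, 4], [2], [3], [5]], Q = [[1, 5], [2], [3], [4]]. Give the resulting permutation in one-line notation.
Reverse the RSK construction: for i from n down to 1, find the cell of Q containing i, remove the entry at that cell from P, and reverse-bump it up through P; the value ejected from row 1 is w(i).

Step i=5: Q has 5 at row 1, column 2; remove that cell from P, ejecting 4. So w(5) = 4. P is now [[1], [2], [3], [5]].
Step i=4: Q has 4 at row 4, column 1; remove 5 from row 4 of P and reverse-bump: 5 enters row 3 and ejects 3; 3 enters row 2 and ejects 2; 2 enters row 1 and ejects 1. So w(4) = 1. P is now [[2], [3], [5]].
Step i=3: Q has 3 at row 3, column 1; remove 5 from row 3 of P and reverse-bump: 5 enters row 2 and ejects 3; 3 enters row 1 and ejects 2. So w(3) = 2. P is now [[3], [5]].
Step i=2: Q has 2 at row 2, column 1; remove 5 from row 2 of P and reverse-bump: 5 enters row 1 and ejects 3. So w(2) = 3. P is now [[5]].
Step i=1: Q has 1 at row 1, column 1; remove that cell from P, ejecting 5. So w(1) = 5. P is now [].

So w = 5 3 2 1 4.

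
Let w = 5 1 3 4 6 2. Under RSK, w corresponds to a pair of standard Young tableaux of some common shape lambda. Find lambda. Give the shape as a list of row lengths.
RSK row insertion gives P = [[1, 2, 4, 6], [3], [5]], which has shape [4, 1, 1].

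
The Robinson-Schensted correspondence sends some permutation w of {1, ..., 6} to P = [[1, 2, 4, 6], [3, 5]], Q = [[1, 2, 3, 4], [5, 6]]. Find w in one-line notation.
Reverse the RSK construction: for i from n down to 1, find the cell of Q containing i, remove the entry at that cell from P, and reverse-bump it up through P; the value ejected from row 1 is w(i).

Step i=6: Q has 6 at row 2, column 2; remove 5 from row 2 of P and reverse-bump: 5 enters row 1 and ejects 4. So w(6) = 4. P is now [[1, 2, 5, 6], [3]].
Step i=5: Q has 5 at row 2, column 1; remove 3 from row 2 of P and reverse-bump: 3 enters row 1 and ejects 2. So w(5) = 2. P is now [[1, 3, 5, 6]].
Step i=4: Q has 4 at row 1, column 4; remove that cell from P, ejecting 6. So w(4) = 6. P is now [[1, 3, 5]].
Step i=3: Q has 3 at row 1, column 3; remove that cell from P, ejecting 5. So w(3) = 5. P is now [[1, 3]].
Step i=2: Q has 2 at row 1, column 2; remove that cell from P, ejecting 3. So w(2) = 3. P is now [[1]].
Step i=1: Q has 1 at row 1, column 1; remove that cell from P, ejecting 1. So w(1) = 1. P is now [].

So w = 1 3 5 6 2 4.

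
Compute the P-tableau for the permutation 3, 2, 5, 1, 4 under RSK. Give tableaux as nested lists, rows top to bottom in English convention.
Insert 3: appended to row 1. P = [[3]].
Insert 2: 2 bumps 3 from row 1; 3 starts row 2. P = [[2], [3]].
Insert 5: appended to row 1. P = [[2, 5], [3]].
Insert 1: 1 bumps 2 from row 1; 2 bumps 3 from row 2; 3 starts row 3. P = [[1, 5], [2], [3]].
Insert 4: 4 bumps 5 from row 1; 5 appends to row 2. P = [[1, 4], [2, 5], [3]].

So P = [[1, 4], [2, 5], [3]].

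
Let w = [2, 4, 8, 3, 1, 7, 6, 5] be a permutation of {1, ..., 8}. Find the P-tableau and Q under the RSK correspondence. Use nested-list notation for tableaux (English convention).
P = [[1, 3, 5], [2, 6], [4, 7], [8]], Q = [[1, 2, 3], [4, 6], [5, 7], [8]]

Insert each entry of the permutation into P by Schensted row insertion, recording in Q the position of each new cell.

After inserting 2: P = [[2]].
After inserting 4: P = [[2, 4]].
After inserting 8: P = [[2, 4, 8]].
After inserting 3: P = [[2, 3, 8], [4]].
After inserting 1: P = [[1, 3, 8], [2], [4]].
After inserting 7: P = [[1, 3, 7], [2, 8], [4]].
After inserting 6: P = [[1, 3, 6], [2, 7], [4, 8]].
After inserting 5: P = [[1, 3, 5], [2, 6], [4, 7], [8]].

So P = [[1, 3, 5], [2, 6], [4, 7], [8]], Q = [[1, 2, 3], [4, 6], [5, 7], [8]].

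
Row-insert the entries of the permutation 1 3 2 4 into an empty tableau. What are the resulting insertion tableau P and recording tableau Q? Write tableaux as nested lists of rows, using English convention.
P = [[1, 2, 4], [3]], Q = [[1, 2, 4], [3]]

Insert each entry of the permutation into P by Schensted row insertion, recording in Q the position of each new cell.

Insert 1: appended to row 1. P = [[1]].
Insert 3: appended to row 1. P = [[1, 3]].
Insert 2: 2 bumps 3 from row 1; 3 starts row 2. P = [[1, 2], [3]].
Insert 4: appended to row 1. P = [[1, 2, 4], [3]].

So P = [[1, 2, 4], [3]], Q = [[1, 2, 4], [3]].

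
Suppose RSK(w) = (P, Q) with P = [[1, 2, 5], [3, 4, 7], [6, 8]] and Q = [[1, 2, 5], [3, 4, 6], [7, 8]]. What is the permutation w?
Reverse the RSK construction: for i from n down to 1, find the cell of Q containing i, remove the entry at that cell from P, and reverse-bump it up through P; the value ejected from row 1 is w(i).

Step i=8: Q has 8 at row 3, column 2; remove 8 from row 3 of P and reverse-bump: 8 enters row 2 and ejects 7; 7 enters row 1 and ejects 5. So w(8) = 5. P is now [[1, 2, 7], [3, 4, 8], [6]].
Step i=7: Q has 7 at row 3, column 1; remove 6 from row 3 of P and reverse-bump: 6 enters row 2 and ejects 4; 4 enters row 1 and ejects 2. So w(7) = 2. P is now [[1, 4, 7], [3, 6, 8]].
Step i=6: Q has 6 at row 2, column 3; remove 8 from row 2 of P and reverse-bump: 8 enters row 1 and ejects 7. So w(6) = 7. P is now [[1, 4, 8], [3, 6]].
Step i=5: Q has 5 at row 1, column 3; remove that cell from P, ejecting 8. So w(5) = 8. P is now [[1, 4], [3, 6]].
Step i=4: Q has 4 at row 2, column 2; remove 6 from row 2 of P and reverse-bump: 6 enters row 1 and ejects 4. So w(4) = 4. P is now [[1, 6], [3]].
Step i=3: Q has 3 at row 2, column 1; remove 3 from row 2 of P and reverse-bump: 3 enters row 1 and ejects 1. So w(3) = 1. P is now [[3, 6]].
Step i=2: Q has 2 at row 1, column 2; remove that cell from P, ejecting 6. So w(2) = 6. P is now [[3]].
Step i=1: Q has 1 at row 1, column 1; remove that cell from P, ejecting 3. So w(1) = 3. P is now [].

So w = 3 6 1 4 8 7 2 5.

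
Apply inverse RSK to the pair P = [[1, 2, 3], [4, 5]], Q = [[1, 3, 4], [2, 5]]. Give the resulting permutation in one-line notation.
4 1 2 5 3

Reverse the RSK construction: for i from n down to 1, find the cell of Q containing i, remove the entry at that cell from P, and reverse-bump it up through P; the value ejected from row 1 is w(i).

Step i=5: Q has 5 at row 2, column 2; remove 5 from row 2 of P and reverse-bump: 5 enters row 1 and ejects 3. So w(5) = 3. P is now [[1, 2, 5], [4]].
Step i=4: Q has 4 at row 1, column 3; remove that cell from P, ejecting 5. So w(4) = 5. P is now [[1, 2], [4]].
Step i=3: Q has 3 at row 1, column 2; remove that cell from P, ejecting 2. So w(3) = 2. P is now [[1], [4]].
Step i=2: Q has 2 at row 2, column 1; remove 4 from row 2 of P and reverse-bump: 4 enters row 1 and ejects 1. So w(2) = 1. P is now [[4]].
Step i=1: Q has 1 at row 1, column 1; remove that cell from P, ejecting 4. So w(1) = 4. P is now [].

So w = 4 1 2 5 3.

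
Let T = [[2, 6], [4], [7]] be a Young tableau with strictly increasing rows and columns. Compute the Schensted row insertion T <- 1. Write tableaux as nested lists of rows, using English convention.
[[1, 6], [2], [4], [7]]

In row 1, 1 replaces 2 (the leftmost entry greater than 1); 2 is bumped to row 2. In row 2, 2 replaces 4 (the leftmost entry greater than 2); 4 is bumped to row 3. In row 3, 4 replaces 7 (the leftmost entry greater than 4); 7 is bumped to row 4. 7 starts a new row 4. The new tableau is [[1, 6], [2], [4], [7]].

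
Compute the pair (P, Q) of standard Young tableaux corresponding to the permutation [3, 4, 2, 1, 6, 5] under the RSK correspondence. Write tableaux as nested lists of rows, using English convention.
Insert each entry of the permutation into P by Schensted row insertion, recording in Q the position of each new cell.

Insert 3: appended to row 1. P = [[3]], Q = [[1]].
Insert 4: appended to row 1. P = [[3, 4]], Q = [[1, 2]].
Insert 2: 2 bumps 3 from row 1; 3 starts row 2. P = [[2, 4], [3]], Q = [[1, 2], [3]].
Insert 1: 1 bumps 2 from row 1; 2 bumps 3 from row 2; 3 starts row 3. P = [[1, 4], [2], [3]], Q = [[1, 2], [3], [4]].
Insert 6: appended to row 1. P = [[1, 4, 6], [2], [3]], Q = [[1, 2, 5], [3], [4]].
Insert 5: 5 bumps 6 from row 1; 6 appends to row 2. P = [[1, 4, 5], [2, 6], [3]], Q = [[1, 2, 5], [3, 6], [4]].

So P = [[1, 4, 5], [2, 6], [3]], Q = [[1, 2, 5], [3, 6], [4]].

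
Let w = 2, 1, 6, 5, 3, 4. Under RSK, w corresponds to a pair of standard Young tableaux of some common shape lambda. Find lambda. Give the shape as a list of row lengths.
[3, 2, 1]

RSK row insertion gives P = [[1, 3, 4], [2, 5], [6]], which has shape [3, 2, 1].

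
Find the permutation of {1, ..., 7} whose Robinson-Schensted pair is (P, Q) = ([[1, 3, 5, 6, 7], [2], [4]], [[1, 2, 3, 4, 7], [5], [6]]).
Reverse the RSK construction: for i from n down to 1, find the cell of Q containing i, remove the entry at that cell from P, and reverse-bump it up through P; the value ejected from row 1 is w(i).

Step i=7: Q has 7 at row 1, column 5; remove that cell from P, ejecting 7. So w(7) = 7. P is now [[1, 3, 5, 6], [2], [4]].
Step i=6: Q has 6 at row 3, column 1; remove 4 from row 3 of P and reverse-bump: 4 enters row 2 and ejects 2; 2 enters row 1 and ejects 1. So w(6) = 1. P is now [[2, 3, 5, 6], [4]].
Step i=5: Q has 5 at row 2, column 1; remove 4 from row 2 of P and reverse-bump: 4 enters row 1 and ejects 3. So w(5) = 3. P is now [[2, 4, 5, 6]].
Step i=4: Q has 4 at row 1, column 4; remove that cell from P, ejecting 6. So w(4) = 6. P is now [[2, 4, 5]].
Step i=3: Q has 3 at row 1, column 3; remove that cell from P, ejecting 5. So w(3) = 5. P is now [[2, 4]].
Step i=2: Q has 2 at row 1, column 2; remove that cell from P, ejecting 4. So w(2) = 4. P is now [[2]].
Step i=1: Q has 1 at row 1, column 1; remove that cell from P, ejecting 2. So w(1) = 2. P is now [].

So w = 2 4 5 6 3 1 7.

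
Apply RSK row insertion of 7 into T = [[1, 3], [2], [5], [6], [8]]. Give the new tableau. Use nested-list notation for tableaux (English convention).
[[1, 3, 7], [2], [5], [6], [8]]

7 is larger than every entry of row 1, so it is appended to row 1. The new tableau is [[1, 3, 7], [2], [5], [6], [8]].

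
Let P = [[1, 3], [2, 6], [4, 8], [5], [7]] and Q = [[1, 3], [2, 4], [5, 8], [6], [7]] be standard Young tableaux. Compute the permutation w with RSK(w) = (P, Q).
7 5 8 6 4 2 1 3

Reverse the RSK construction: for i from n down to 1, find the cell of Q containing i, remove the entry at that cell from P, and reverse-bump it up through P; the value ejected from row 1 is w(i).

Step i=8: Q has 8 at row 3, column 2; remove 8 from row 3 of P and reverse-bump: 8 enters row 2 and ejects 6; 6 enters row 1 and ejects 3. So w(8) = 3. P is now [[1, 6], [2, 8], [4], [5], [7]].
Step i=7: Q has 7 at row 5, column 1; remove 7 from row 5 of P and reverse-bump: 7 enters row 4 and ejects 5; 5 enters row 3 and ejects 4; 4 enters row 2 and ejects 2; 2 enters row 1 and ejects 1. So w(7) = 1. P is now [[2, 6], [4, 8], [5], [7]].
Step i=6: Q has 6 at row 4, column 1; remove 7 from row 4 of P and reverse-bump: 7 enters row 3 and ejects 5; 5 enters row 2 and ejects 4; 4 enters row 1 and ejects 2. So w(6) = 2. P is now [[4, 6], [5, 8], [7]].
Step i=5: Q has 5 at row 3, column 1; remove 7 from row 3 of P and reverse-bump: 7 enters row 2 and ejects 5; 5 enters row 1 and ejects 4. So w(5) = 4. P is now [[5, 6], [7, 8]].
Step i=4: Q has 4 at row 2, column 2; remove 8 from row 2 of P and reverse-bump: 8 enters row 1 and ejects 6. So w(4) = 6. P is now [[5, 8], [7]].
Step i=3: Q has 3 at row 1, column 2; remove that cell from P, ejecting 8. So w(3) = 8. P is now [[5], [7]].
Step i=2: Q has 2 at row 2, column 1; remove 7 from row 2 of P and reverse-bump: 7 enters row 1 and ejects 5. So w(2) = 5. P is now [[7]].
Step i=1: Q has 1 at row 1, column 1; remove that cell from P, ejecting 7. So w(1) = 7. P is now [].

So w = 7 5 8 6 4 2 1 3.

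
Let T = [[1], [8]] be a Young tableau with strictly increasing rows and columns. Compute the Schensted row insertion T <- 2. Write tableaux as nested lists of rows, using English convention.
[[1, 2], [8]]

2 is larger than every entry of row 1, so it is appended to row 1. The new tableau is [[1, 2], [8]].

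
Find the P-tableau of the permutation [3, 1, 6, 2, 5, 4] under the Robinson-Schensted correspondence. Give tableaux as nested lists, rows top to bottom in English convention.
P = [[1, 2, 4], [3, 5], [6]]

Insert 3: appended to row 1. P = [[3]].
Insert 1: 1 bumps 3 from row 1; 3 starts row 2. P = [[1], [3]].
Insert 6: appended to row 1. P = [[1, 6], [3]].
Insert 2: 2 bumps 6 from row 1; 6 appends to row 2. P = [[1, 2], [3, 6]].
Insert 5: appended to row 1. P = [[1, 2, 5], [3, 6]].
Insert 4: 4 bumps 5 from row 1; 5 bumps 6 from row 2; 6 starts row 3. P = [[1, 2, 4], [3, 5], [6]].

So P = [[1, 2, 4], [3, 5], [6]].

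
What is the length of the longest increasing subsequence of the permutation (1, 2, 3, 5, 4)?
4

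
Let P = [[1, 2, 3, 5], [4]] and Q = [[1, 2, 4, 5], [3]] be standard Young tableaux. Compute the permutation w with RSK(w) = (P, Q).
1 4 2 3 5

Reverse RSK: for i = n, n-1, ..., 1, locate i in Q, remove the corresponding corner cell from P, and reverse-bump its entry up through P; the value ejected from row 1 is w(i).

So w = 1 4 2 3 5.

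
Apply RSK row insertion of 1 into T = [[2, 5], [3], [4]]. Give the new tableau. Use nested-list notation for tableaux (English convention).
[[1, 5], [2], [3], [4]]

In row 1, 1 replaces 2 (the leftmost entry greater than 1); 2 is bumped to row 2. In row 2, 2 replaces 3 (the leftmost entry greater than 2); 3 is bumped to row 3. In row 3, 3 replaces 4 (the leftmost entry greater than 3); 4 is bumped to row 4. 4 starts a new row 4. The new tableau is [[1, 5], [2], [3], [4]].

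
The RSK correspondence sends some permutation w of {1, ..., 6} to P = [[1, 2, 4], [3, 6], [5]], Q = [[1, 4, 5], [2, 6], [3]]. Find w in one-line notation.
5 3 1 2 6 4

Reverse RSK: for i = n, n-1, ..., 1, locate i in Q, remove the corresponding corner cell from P, and reverse-bump its entry up through P; the value ejected from row 1 is w(i).

So w = 5 3 1 2 6 4.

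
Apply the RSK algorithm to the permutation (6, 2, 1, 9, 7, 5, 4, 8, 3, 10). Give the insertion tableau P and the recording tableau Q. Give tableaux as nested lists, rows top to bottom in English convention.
Insert each entry of the permutation into P by Schensted row insertion, recording in Q the position of each new cell.

Insert 6: appended to row 1. P = [[6]].
Insert 2: 2 bumps 6 from row 1; 6 starts row 2. P = [[2], [6]].
Insert 1: 1 bumps 2 from row 1; 2 bumps 6 from row 2; 6 starts row 3. P = [[1], [2], [6]].
Insert 9: appended to row 1. P = [[1, 9], [2], [6]].
Insert 7: 7 bumps 9 from row 1; 9 appends to row 2. P = [[1, 7], [2, 9], [6]].
Insert 5: 5 bumps 7 from row 1; 7 bumps 9 from row 2; 9 appends to row 3. P = [[1, 5], [2, 7], [6, 9]].
Insert 4: 4 bumps 5 from row 1; 5 bumps 7 from row 2; 7 bumps 9 from row 3; 9 starts row 4. P = [[1, 4], [2, 5], [6, 7], [9]].
Insert 8: appended to row 1. P = [[1, 4, 8], [2, 5], [6, 7], [9]].
Insert 3: 3 bumps 4 from row 1; 4 bumps 5 from row 2; 5 bumps 6 from row 3; 6 bumps 9 from row 4; 9 starts row 5. P = [[1, 3, 8], [2, 4], [5, 7], [6], [9]].
Insert 10: appended to row 1. P = [[1, 3, 8, 10], [2, 4], [5, 7], [6], [9]].

So P = [[1, 3, 8, 10], [2, 4], [5, 7], [6], [9]], Q = [[1, 4, 8, 10], [2, 5], [3, 6], [7], [9]].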